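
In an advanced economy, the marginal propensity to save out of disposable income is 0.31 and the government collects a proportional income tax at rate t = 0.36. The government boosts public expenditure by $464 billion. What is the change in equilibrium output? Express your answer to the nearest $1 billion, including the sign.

+$831 billion

MPC = 1 − MPS = 1 − 0.31 = 0.69.
Expenditure multiplier = 1/(1 − c(1−t)) = 1/(1 − 0.69×0.64) = 1/0.5584 ≈ 1.791.
ΔY = k × ΔG = (+$464 billion) / 0.5584 ≈ +$831 billion.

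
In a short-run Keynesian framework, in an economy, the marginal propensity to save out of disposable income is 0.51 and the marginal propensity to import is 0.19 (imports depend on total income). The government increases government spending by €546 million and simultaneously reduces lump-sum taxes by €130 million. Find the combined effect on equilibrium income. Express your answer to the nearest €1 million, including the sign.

MPC = 1 − MPS = 1 − 0.51 = 0.49.
Expenditure multiplier = 1/(1 − c + m) = 1/(1 − 0.49 + 0.19) = 1/0.7 ≈ 1.429.
ΔG contributes k·ΔG = (+€546 million) / 0.7 = +€780 million.
ΔT of −€130 million changes first-round spending by −c·ΔT = +€63.7 million, contributing k·(−c·ΔT) = (+€63.7 million) / 0.7 = +€91 million.
Net ΔY = k(ΔG − c·ΔT) = (+€609.7 million) / 0.7 = +€871 million.

+€871 million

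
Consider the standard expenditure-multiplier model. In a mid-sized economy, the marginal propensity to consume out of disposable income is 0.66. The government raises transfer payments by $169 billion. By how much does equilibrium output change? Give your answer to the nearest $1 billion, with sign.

+$328 billion

The transfer change shifts disposable income by +$169 billion, so first-round consumption changes by c·ΔTR = 0.66 × (+$169 billion) = +$111.54 billion.
Expenditure multiplier = 1/(1 − MPC) = 1/(1 − 0.66) = 1/0.34 ≈ 2.941.
The transfer multiplier is c × k ≈ 1.941, so ΔY = k × (c·ΔTR) = (+$111.54 billion) / 0.34 ≈ +$328 billion.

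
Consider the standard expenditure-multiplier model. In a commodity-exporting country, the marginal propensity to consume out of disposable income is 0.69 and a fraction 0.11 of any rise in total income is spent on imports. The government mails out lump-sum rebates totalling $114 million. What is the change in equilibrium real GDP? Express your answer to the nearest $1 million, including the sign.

A lump-sum tax change of −$114 million shifts disposable income by +$114 million; first-round consumption changes by −c × ΔT = −0.69 × (−$114 million) = +$78.66 million.
Expenditure multiplier = 1/(1 − c + m) = 1/(1 − 0.69 + 0.11) = 1/0.42 ≈ 2.381.
The tax multiplier is −c × k ≈ −1.643, so ΔY = k × (−c·ΔT) = (+$78.66 million) / 0.42 ≈ +$187 million.

+$187 million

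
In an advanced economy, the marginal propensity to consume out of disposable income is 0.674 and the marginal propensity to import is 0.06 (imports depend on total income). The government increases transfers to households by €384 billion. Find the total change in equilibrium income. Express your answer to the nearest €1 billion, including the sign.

The transfer change shifts disposable income by +€384 billion, so first-round consumption changes by c·ΔTR = 0.674 × (+€384 billion) = +€258.816 billion.
Expenditure multiplier = 1/(1 − c + m) = 1/(1 − 0.674 + 0.06) = 1/0.386 ≈ 2.591.
The transfer multiplier is c × k ≈ 1.746, so ΔY = k × (c·ΔTR) = (+€258.816 billion) / 0.386 ≈ +€671 billion.

+€671 billion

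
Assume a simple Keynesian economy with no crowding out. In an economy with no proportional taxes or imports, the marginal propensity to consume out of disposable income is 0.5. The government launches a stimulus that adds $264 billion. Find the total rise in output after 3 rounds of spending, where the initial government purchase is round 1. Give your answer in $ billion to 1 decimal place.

$462.0 billion

Round 1 adds ΔG = $264 billion; each later round is MPC = 0.5 times the previous.
After 3 rounds: 264 + 132 + 66 = ΔG·(1 − c^3)/(1 − c) = 264 × (1 − 0.125)/0.5 = $462 billion.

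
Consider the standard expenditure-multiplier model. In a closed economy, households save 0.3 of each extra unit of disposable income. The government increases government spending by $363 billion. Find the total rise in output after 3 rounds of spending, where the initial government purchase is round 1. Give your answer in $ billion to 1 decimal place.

MPC = 1 − MPS = 1 − 0.3 = 0.7.
Round 1 adds ΔG = $363 billion; each later round is MPC = 0.7 times the previous.
After 3 rounds: 363 + 254.1 + 177.87 = ΔG·(1 − c^3)/(1 − c) = 363 × (1 − 0.343)/0.3 ≈ $795 billion.

$795.0 billion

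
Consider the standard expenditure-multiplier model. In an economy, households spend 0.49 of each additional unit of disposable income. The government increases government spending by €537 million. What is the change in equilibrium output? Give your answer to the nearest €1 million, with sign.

Government-spending multiplier = 1/(1 − MPC) = 1/(1 − 0.49) = 1/0.51 ≈ 1.961.
ΔY = k × ΔG = (+€537 million) / 0.51 ≈ +€1,053 million.

+€1,053 million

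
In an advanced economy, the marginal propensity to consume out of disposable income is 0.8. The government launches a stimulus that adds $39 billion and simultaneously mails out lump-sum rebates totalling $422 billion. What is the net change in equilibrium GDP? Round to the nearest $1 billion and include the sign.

+$1,883 billion

Expenditure multiplier = 1/(1 − MPC) = 1/(1 − 0.8) = 1/0.2 = 5.
ΔG contributes k·ΔG = (+$39 billion) / 0.2 = +$195 billion.
ΔT of −$422 billion changes first-round spending by −c·ΔT = +$337.6 billion, contributing k·(−c·ΔT) = (+$337.6 billion) / 0.2 = +$1,688 billion.
Net ΔY = k(ΔG − c·ΔT) = (+$376.6 billion) / 0.2 = +$1,883 billion.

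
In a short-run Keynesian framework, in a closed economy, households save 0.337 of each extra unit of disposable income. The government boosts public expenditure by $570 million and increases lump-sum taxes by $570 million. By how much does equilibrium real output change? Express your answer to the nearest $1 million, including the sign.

+$570 million

MPC = 1 − MPS = 1 − 0.337 = 0.663.
Expenditure multiplier = 1/(1 − MPC) = 1/(1 − 0.663) = 1/0.337 ≈ 2.967.
ΔG contributes k·ΔG = (+$570 million) / 0.337 ≈ +$1,691.4 million.
ΔT of +$570 million changes first-round spending by −c·ΔT = −$377.91 million, contributing k·(−c·ΔT) = (−$377.91 million) / 0.337 ≈ −$1,121.4 million.
With ΔG = ΔT and no other leakages, the balanced-budget multiplier is 1, so ΔY = ΔG = +$570 million.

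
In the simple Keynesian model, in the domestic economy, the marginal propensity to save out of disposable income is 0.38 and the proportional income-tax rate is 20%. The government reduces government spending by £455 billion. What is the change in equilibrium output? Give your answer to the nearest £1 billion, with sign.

MPC = 1 − MPS = 1 − 0.38 = 0.62.
Government-spending multiplier = 1/(1 − c(1−t)) = 1/(1 − 0.62×0.8) = 1/0.504 ≈ 1.984.
ΔY = k × ΔG = (−£455 billion) / 0.504 ≈ −£903 billion.

−£903 billion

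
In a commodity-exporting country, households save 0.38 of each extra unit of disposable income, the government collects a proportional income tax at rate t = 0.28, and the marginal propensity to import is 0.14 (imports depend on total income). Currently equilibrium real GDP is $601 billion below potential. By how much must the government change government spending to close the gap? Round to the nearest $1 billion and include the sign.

+$417 billion

MPC = 1 − MPS = 1 − 0.38 = 0.62.
Spending multiplier = 1/(1 − c(1−t) + m) = 1/(1 − 0.62×0.72 + 0.14) = 1/0.6936 ≈ 1.442.
Need ΔY = +$601 billion, so ΔG = ΔY/k = (+$601 billion) × 0.6936 ≈ +$417 billion.
The government should increase government spending by $417 billion.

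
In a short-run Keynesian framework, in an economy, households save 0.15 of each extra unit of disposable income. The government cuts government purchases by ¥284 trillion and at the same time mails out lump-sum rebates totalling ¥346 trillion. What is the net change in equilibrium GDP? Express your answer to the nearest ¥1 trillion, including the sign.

MPC = 1 − MPS = 1 − 0.15 = 0.85.
Expenditure multiplier = 1/(1 − MPC) = 1/(1 − 0.85) = 1/0.15 ≈ 6.667.
ΔG contributes k·ΔG = (−¥284 trillion) / 0.15 ≈ −¥1,893.3 trillion.
ΔT of −¥346 trillion changes first-round spending by −c·ΔT = +¥294.1 trillion, contributing k·(−c·ΔT) = (+¥294.1 trillion) / 0.15 ≈ +¥1,960.7 trillion.
Net ΔY = k(ΔG − c·ΔT) = (+¥10.1 trillion) / 0.15 ≈ +¥67 trillion.

+¥67 trillion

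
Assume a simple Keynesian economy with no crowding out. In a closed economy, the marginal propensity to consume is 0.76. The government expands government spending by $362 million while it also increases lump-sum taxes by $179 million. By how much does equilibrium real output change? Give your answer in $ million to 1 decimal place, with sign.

+$941.5 million

Expenditure multiplier = 1/(1 − MPC) = 1/(1 − 0.76) = 1/0.24 ≈ 4.167.
ΔG contributes k·ΔG = (+$362 million) / 0.24 ≈ +$1,508.3 million.
ΔT of +$179 million changes first-round spending by −c·ΔT = −$136.04 million, contributing k·(−c·ΔT) = (−$136.04 million) / 0.24 ≈ −$566.8 million.
Net ΔY = k(ΔG − c·ΔT) = (+$225.96 million) / 0.24 = +$941.5 million.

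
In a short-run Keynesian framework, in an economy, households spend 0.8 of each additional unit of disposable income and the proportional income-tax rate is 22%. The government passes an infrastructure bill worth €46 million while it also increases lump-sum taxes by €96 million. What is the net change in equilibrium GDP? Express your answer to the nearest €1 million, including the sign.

−€82 million

Expenditure multiplier = 1/(1 − c(1−t)) = 1/(1 − 0.8×0.78) = 1/0.376 ≈ 2.66.
ΔG contributes k·ΔG = (+€46 million) / 0.376 ≈ +€122.3 million.
ΔT of +€96 million changes first-round spending by −c·ΔT = −€76.8 million, contributing k·(−c·ΔT) = (−€76.8 million) / 0.376 ≈ −€204.3 million.
Net ΔY = k(ΔG − c·ΔT) = (−€30.8 million) / 0.376 ≈ −€82 million.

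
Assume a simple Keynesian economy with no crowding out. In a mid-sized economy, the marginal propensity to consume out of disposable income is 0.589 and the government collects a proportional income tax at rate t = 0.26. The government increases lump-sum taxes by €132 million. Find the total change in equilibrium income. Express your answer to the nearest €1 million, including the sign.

A lump-sum tax change of +€132 million shifts disposable income by −€132 million; first-round consumption changes by −c × ΔT = −0.589 × (+€132 million) = −€77.748 million.
Expenditure multiplier = 1/(1 − c(1−t)) = 1/(1 − 0.589×0.74) = 1/0.56414 ≈ 1.773.
The tax multiplier is −c × k ≈ −1.044, so ΔY = k × (−c·ΔT) = (−€77.748 million) / 0.56414 ≈ −€138 million.

−€138 million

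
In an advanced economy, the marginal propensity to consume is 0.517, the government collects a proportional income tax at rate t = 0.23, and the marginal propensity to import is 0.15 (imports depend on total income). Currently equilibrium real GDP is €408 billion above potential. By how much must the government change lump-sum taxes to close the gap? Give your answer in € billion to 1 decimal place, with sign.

+€593.4 billion

Spending multiplier = 1/(1 − c(1−t) + m) = 1/(1 − 0.517×0.77 + 0.15) = 1/0.75191 ≈ 1.33.
Tax multiplier = −c·k = −0.517/0.75191 ≈ −0.688. Need ΔY = −€408 billion, so ΔT = ΔY/(−c·k) = −(−€408 billion) × 0.75191 / 0.517 ≈ +€593.4 billion.
The government should raise lump-sum taxes by €593.4 billion.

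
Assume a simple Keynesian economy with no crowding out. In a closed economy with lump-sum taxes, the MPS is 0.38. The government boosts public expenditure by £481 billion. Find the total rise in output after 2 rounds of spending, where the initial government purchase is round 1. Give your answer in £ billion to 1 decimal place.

£779.2 billion

MPC = 1 − MPS = 1 − 0.38 = 0.62.
Round 1 adds ΔG = £481 billion; each later round is MPC = 0.62 times the previous.
After 2 rounds: 481 + 298.22 = ΔG·(1 − c^2)/(1 − c) = 481 × (1 − 0.3844)/0.38 ≈ £779.2 billion.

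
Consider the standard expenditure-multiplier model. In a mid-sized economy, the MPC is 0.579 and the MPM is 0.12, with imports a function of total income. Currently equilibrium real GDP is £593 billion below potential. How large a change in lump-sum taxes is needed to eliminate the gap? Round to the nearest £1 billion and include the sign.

−£554 billion

Spending multiplier = 1/(1 − c + m) = 1/(1 − 0.579 + 0.12) = 1/0.541 ≈ 1.848.
Tax multiplier = −c·k = −0.579/0.541 ≈ −1.07. Need ΔY = +£593 billion, so ΔT = ΔY/(−c·k) = −(+£593 billion) × 0.541 / 0.579 ≈ −£554 billion.
The government should cut lump-sum taxes by £554 billion.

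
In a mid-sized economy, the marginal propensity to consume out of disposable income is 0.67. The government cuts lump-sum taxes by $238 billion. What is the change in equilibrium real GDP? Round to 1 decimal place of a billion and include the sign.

+$483.2 billion

A lump-sum tax change of −$238 billion shifts disposable income by +$238 billion; first-round consumption changes by −c × ΔT = −0.67 × (−$238 billion) = +$159.46 billion.
Expenditure multiplier = 1/(1 − MPC) = 1/(1 − 0.67) = 1/0.33 ≈ 3.03.
The tax multiplier is −c × k ≈ −2.03, so ΔY = k × (−c·ΔT) = (+$159.46 billion) / 0.33 ≈ +$483.2 billion.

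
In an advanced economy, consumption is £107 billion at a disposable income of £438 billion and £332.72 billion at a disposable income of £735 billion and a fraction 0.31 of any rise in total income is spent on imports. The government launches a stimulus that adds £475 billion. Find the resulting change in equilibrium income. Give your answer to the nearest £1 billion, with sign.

+£864 billion

MPC = ΔC/ΔYd = (332.72 − 107)/(735 − 438) = 225.72/297 = 0.76.
Expenditure multiplier = 1/(1 − c + m) = 1/(1 − 0.76 + 0.31) = 1/0.55 ≈ 1.818.
ΔY = k × ΔG = (+£475 billion) / 0.55 ≈ +£864 billion.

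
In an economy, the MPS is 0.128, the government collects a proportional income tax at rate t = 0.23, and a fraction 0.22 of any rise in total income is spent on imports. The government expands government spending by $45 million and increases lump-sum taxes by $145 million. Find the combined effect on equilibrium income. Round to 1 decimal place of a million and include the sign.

MPC = 1 − MPS = 1 − 0.128 = 0.872.
Expenditure multiplier = 1/(1 − c(1−t) + m) = 1/(1 − 0.872×0.77 + 0.22) = 1/0.54856 ≈ 1.823.
ΔG contributes k·ΔG = (+$45 million) / 0.54856 ≈ +$82 million.
ΔT of +$145 million changes first-round spending by −c·ΔT = −$126.44 million, contributing k·(−c·ΔT) = (−$126.44 million) / 0.54856 ≈ −$230.5 million.
Net ΔY = k(ΔG − c·ΔT) = (−$81.44 million) / 0.54856 ≈ −$148.5 million.

−$148.5 million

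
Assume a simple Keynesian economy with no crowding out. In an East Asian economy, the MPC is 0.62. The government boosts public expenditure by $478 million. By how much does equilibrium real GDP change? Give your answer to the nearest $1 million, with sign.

+$1,258 million

Government-spending multiplier = 1/(1 − MPC) = 1/(1 − 0.62) = 1/0.38 ≈ 2.632.
ΔY = k × ΔG = (+$478 million) / 0.38 ≈ +$1,258 million.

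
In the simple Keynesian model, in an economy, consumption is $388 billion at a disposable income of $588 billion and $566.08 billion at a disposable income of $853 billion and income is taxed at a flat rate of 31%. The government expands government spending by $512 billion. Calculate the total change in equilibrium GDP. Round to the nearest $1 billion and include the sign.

+$955 billion

MPC = ΔC/ΔYd = (566.08 − 388)/(853 − 588) = 178.08/265 = 0.672.
Spending multiplier = 1/(1 − c(1−t)) = 1/(1 − 0.672×0.69) = 1/0.53632 ≈ 1.865.
ΔY = k × ΔG = (+$512 billion) / 0.53632 ≈ +$955 billion.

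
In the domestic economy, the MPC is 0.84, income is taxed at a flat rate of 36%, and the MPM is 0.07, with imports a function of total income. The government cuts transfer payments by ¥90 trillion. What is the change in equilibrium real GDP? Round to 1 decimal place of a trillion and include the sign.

The transfer change shifts disposable income by −¥90 trillion, so first-round consumption changes by c·ΔTR = 0.84 × (−¥90 trillion) = −¥75.6 trillion.
Expenditure multiplier = 1/(1 − c(1−t) + m) = 1/(1 − 0.84×0.64 + 0.07) = 1/0.5324 ≈ 1.878.
The transfer multiplier is c × k ≈ 1.578, so ΔY = k × (c·ΔTR) = (−¥75.6 trillion) / 0.5324 ≈ −¥142 trillion.

−¥142.0 trillion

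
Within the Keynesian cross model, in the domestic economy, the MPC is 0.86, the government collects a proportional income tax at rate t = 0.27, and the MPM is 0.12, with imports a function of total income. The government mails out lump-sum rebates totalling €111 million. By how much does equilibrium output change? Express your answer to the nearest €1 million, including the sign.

A lump-sum tax change of −€111 million shifts disposable income by +€111 million; first-round consumption changes by −c × ΔT = −0.86 × (−€111 million) = +€95.46 million.
Expenditure multiplier = 1/(1 − c(1−t) + m) = 1/(1 − 0.86×0.73 + 0.12) = 1/0.4922 ≈ 2.032.
The tax multiplier is −c × k ≈ −1.747, so ΔY = k × (−c·ΔT) = (+€95.46 million) / 0.4922 ≈ +€194 million.

+€194 million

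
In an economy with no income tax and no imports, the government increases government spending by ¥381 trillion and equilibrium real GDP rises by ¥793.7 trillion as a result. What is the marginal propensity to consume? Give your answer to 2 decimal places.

0.52

Implied spending multiplier k = ΔY/ΔG = 793.7/381 ≈ 2.0832.
Since k = 1/(1 − MPC), MPC = 1 − 1/k = 1 − ΔG/ΔY = 1 − 381/793.7 ≈ 0.52.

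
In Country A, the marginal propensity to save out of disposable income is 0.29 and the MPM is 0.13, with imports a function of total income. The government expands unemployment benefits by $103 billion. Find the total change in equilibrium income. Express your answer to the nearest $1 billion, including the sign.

MPC = 1 − MPS = 1 − 0.29 = 0.71.
The transfer change shifts disposable income by +$103 billion, so first-round consumption changes by c·ΔTR = 0.71 × (+$103 billion) = +$73.13 billion.
Expenditure multiplier = 1/(1 − c + m) = 1/(1 − 0.71 + 0.13) = 1/0.42 ≈ 2.381.
The transfer multiplier is c × k ≈ 1.69, so ΔY = k × (c·ΔTR) = (+$73.13 billion) / 0.42 ≈ +$174 billion.

+$174 billion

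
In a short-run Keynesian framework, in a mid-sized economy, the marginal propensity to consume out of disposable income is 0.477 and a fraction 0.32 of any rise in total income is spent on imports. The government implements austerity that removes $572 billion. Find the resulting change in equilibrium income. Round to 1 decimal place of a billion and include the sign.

−$678.5 billion

Spending multiplier = 1/(1 − c + m) = 1/(1 − 0.477 + 0.32) = 1/0.843 ≈ 1.186.
ΔY = k × ΔG = (−$572 billion) / 0.843 ≈ −$678.5 billion.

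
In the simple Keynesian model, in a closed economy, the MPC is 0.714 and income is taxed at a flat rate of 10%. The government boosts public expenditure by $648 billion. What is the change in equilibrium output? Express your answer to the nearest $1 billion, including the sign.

Expenditure multiplier = 1/(1 − c(1−t)) = 1/(1 − 0.714×0.9) = 1/0.3574 ≈ 2.798.
ΔY = k × ΔG = (+$648 billion) / 0.3574 ≈ +$1,813 billion.

+$1,813 billion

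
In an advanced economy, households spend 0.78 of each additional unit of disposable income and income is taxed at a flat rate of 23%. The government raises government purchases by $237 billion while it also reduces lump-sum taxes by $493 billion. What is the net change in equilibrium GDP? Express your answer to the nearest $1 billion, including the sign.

+$1,556 billion

Expenditure multiplier = 1/(1 − c(1−t)) = 1/(1 − 0.78×0.77) = 1/0.3994 ≈ 2.504.
ΔG contributes k·ΔG = (+$237 billion) / 0.3994 ≈ +$593.4 billion.
ΔT of −$493 billion changes first-round spending by −c·ΔT = +$384.54 billion, contributing k·(−c·ΔT) = (+$384.54 billion) / 0.3994 ≈ +$962.8 billion.
Net ΔY = k(ΔG − c·ΔT) = (+$621.54 billion) / 0.3994 ≈ +$1,556 billion.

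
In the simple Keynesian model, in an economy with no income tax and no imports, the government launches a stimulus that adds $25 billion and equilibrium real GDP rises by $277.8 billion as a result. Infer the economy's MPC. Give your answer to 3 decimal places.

0.910

Implied spending multiplier k = ΔY/ΔG = 277.8/25 = 11.112.
Since k = 1/(1 − MPC), MPC = 1 − 1/k = 1 − ΔG/ΔY = 1 − 25/277.8 ≈ 0.910.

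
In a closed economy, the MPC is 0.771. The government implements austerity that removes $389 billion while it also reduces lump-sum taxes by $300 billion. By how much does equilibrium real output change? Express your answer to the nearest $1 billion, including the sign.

−$689 billion

Expenditure multiplier = 1/(1 − MPC) = 1/(1 − 0.771) = 1/0.229 ≈ 4.367.
ΔG contributes k·ΔG = (−$389 billion) / 0.229 ≈ −$1,698.7 billion.
ΔT of −$300 billion changes first-round spending by −c·ΔT = +$231.3 billion, contributing k·(−c·ΔT) = (+$231.3 billion) / 0.229 ≈ +$1,010 billion.
Net ΔY = k(ΔG − c·ΔT) = (−$157.7 billion) / 0.229 ≈ −$689 billion.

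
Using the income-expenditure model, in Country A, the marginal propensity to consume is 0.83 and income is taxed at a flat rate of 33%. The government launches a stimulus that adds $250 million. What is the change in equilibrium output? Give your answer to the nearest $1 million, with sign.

+$563 million

Spending multiplier = 1/(1 − c(1−t)) = 1/(1 − 0.83×0.67) = 1/0.4439 ≈ 2.253.
ΔY = k × ΔG = (+$250 million) / 0.4439 ≈ +$563 million.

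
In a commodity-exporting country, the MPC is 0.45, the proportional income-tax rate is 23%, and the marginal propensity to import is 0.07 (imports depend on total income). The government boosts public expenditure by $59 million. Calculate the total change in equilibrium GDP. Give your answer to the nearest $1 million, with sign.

+$82 million

Government-spending multiplier = 1/(1 − c(1−t) + m) = 1/(1 − 0.45×0.77 + 0.07) = 1/0.7235 ≈ 1.382.
ΔY = k × ΔG = (+$59 million) / 0.7235 ≈ +$82 million.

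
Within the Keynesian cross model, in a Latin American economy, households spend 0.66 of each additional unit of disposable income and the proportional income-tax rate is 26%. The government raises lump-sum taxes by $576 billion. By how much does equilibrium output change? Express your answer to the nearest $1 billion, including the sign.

−$743 billion

A lump-sum tax change of +$576 billion shifts disposable income by −$576 billion; first-round consumption changes by −c × ΔT = −0.66 × (+$576 billion) = −$380.16 billion.
Expenditure multiplier = 1/(1 − c(1−t)) = 1/(1 − 0.66×0.74) = 1/0.5116 ≈ 1.955.
The tax multiplier is −c × k ≈ −1.29, so ΔY = k × (−c·ΔT) = (−$380.16 billion) / 0.5116 ≈ −$743 billion.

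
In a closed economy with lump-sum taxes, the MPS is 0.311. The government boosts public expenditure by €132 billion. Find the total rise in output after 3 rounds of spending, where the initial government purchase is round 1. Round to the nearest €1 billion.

MPC = 1 − MPS = 1 − 0.311 = 0.689.
Round 1 adds ΔG = €132 billion; each later round is MPC = 0.689 times the previous.
After 3 rounds: 132 + 90.948 + 62.663172 = ΔG·(1 − c^3)/(1 − c) = 132 × (1 − 0.327082769)/0.311 ≈ €286 billion.

€286 billion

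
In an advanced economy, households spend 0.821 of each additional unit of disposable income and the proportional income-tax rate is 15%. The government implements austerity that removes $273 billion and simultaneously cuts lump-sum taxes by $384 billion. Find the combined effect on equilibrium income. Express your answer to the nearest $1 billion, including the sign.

Expenditure multiplier = 1/(1 − c(1−t)) = 1/(1 − 0.821×0.85) = 1/0.30215 ≈ 3.31.
ΔG contributes k·ΔG = (−$273 billion) / 0.30215 ≈ −$903.5 billion.
ΔT of −$384 billion changes first-round spending by −c·ΔT = +$315.264 billion, contributing k·(−c·ΔT) = (+$315.264 billion) / 0.30215 ≈ +$1,043.4 billion.
Net ΔY = k(ΔG − c·ΔT) = (+$42.264 billion) / 0.30215 ≈ +$140 billion.

+$140 billion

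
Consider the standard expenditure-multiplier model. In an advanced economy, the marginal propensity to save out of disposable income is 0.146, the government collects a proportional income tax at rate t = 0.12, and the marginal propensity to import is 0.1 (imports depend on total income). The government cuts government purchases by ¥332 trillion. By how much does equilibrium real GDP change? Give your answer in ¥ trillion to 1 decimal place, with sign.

−¥952.7 trillion

MPC = 1 − MPS = 1 − 0.146 = 0.854.
Expenditure multiplier = 1/(1 − c(1−t) + m) = 1/(1 − 0.854×0.88 + 0.1) = 1/0.34848 ≈ 2.87.
ΔY = k × ΔG = (−¥332 trillion) / 0.34848 ≈ −¥952.7 trillion.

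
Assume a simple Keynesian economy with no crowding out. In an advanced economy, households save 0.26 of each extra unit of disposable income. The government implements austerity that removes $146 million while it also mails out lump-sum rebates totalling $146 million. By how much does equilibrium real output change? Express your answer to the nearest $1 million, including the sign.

MPC = 1 − MPS = 1 − 0.26 = 0.74.
Expenditure multiplier = 1/(1 − MPC) = 1/(1 − 0.74) = 1/0.26 ≈ 3.846.
ΔG contributes k·ΔG = (−$146 million) / 0.26 ≈ −$561.5 million.
ΔT of −$146 million changes first-round spending by −c·ΔT = +$108.04 million, contributing k·(−c·ΔT) = (+$108.04 million) / 0.26 ≈ +$415.5 million.
With ΔG = ΔT and no other leakages, the balanced-budget multiplier is 1, so ΔY = ΔG = −$146 million.

−$146 million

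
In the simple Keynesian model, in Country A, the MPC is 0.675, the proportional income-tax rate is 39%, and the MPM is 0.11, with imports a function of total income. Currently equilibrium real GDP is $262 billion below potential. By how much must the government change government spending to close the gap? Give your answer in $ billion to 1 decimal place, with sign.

+$182.9 billion

Spending multiplier = 1/(1 − c(1−t) + m) = 1/(1 − 0.675×0.61 + 0.11) = 1/0.69825 ≈ 1.432.
Need ΔY = +$262 billion, so ΔG = ΔY/k = (+$262 billion) × 0.69825 ≈ +$182.9 billion.
The government should increase government spending by $182.9 billion.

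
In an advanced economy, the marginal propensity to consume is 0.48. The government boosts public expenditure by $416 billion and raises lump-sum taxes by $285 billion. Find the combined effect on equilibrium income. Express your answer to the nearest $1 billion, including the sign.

Expenditure multiplier = 1/(1 − MPC) = 1/(1 − 0.48) = 1/0.52 ≈ 1.923.
ΔG contributes k·ΔG = (+$416 billion) / 0.52 = +$800 billion.
ΔT of +$285 billion changes first-round spending by −c·ΔT = −$136.8 billion, contributing k·(−c·ΔT) = (−$136.8 billion) / 0.52 ≈ −$263.1 billion.
Net ΔY = k(ΔG − c·ΔT) = (+$279.2 billion) / 0.52 ≈ +$537 billion.

+$537 billion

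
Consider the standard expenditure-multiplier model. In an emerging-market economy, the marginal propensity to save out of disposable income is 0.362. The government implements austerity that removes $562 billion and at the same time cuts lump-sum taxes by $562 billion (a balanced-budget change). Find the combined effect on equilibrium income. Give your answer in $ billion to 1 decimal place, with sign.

MPC = 1 − MPS = 1 − 0.362 = 0.638.
Expenditure multiplier = 1/(1 − MPC) = 1/(1 − 0.638) = 1/0.362 ≈ 2.762.
ΔG contributes k·ΔG = (−$562 billion) / 0.362 ≈ −$1,552.5 billion.
ΔT of −$562 billion changes first-round spending by −c·ΔT = +$358.556 billion, contributing k·(−c·ΔT) = (+$358.556 billion) / 0.362 ≈ +$990.5 billion.
With ΔG = ΔT and no other leakages, the balanced-budget multiplier is 1, so ΔY = ΔG = −$562 billion.

−$562.0 billion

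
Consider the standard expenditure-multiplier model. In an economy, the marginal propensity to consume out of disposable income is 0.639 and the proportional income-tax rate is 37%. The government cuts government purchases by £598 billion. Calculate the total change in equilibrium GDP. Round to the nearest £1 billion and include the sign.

−£1,001 billion

Spending multiplier = 1/(1 − c(1−t)) = 1/(1 − 0.639×0.63) = 1/0.59743 ≈ 1.674.
ΔY = k × ΔG = (−£598 billion) / 0.59743 ≈ −£1,001 billion.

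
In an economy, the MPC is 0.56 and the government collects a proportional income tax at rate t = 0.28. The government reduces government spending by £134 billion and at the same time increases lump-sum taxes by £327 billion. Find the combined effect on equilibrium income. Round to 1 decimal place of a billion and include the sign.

−£531.4 billion

Expenditure multiplier = 1/(1 − c(1−t)) = 1/(1 − 0.56×0.72) = 1/0.5968 ≈ 1.676.
ΔG contributes k·ΔG = (−£134 billion) / 0.5968 ≈ −£224.5 billion.
ΔT of +£327 billion changes first-round spending by −c·ΔT = −£183.12 billion, contributing k·(−c·ΔT) = (−£183.12 billion) / 0.5968 ≈ −£306.8 billion.
Net ΔY = k(ΔG − c·ΔT) = (−£317.12 billion) / 0.5968 ≈ −£531.4 billion.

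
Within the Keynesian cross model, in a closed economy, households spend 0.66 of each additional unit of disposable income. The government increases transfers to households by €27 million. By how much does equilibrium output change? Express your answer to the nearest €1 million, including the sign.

+€52 million

The transfer change shifts disposable income by +€27 million, so first-round consumption changes by c·ΔTR = 0.66 × (+€27 million) = +€17.82 million.
Expenditure multiplier = 1/(1 − MPC) = 1/(1 − 0.66) = 1/0.34 ≈ 2.941.
The transfer multiplier is c × k ≈ 1.941, so ΔY = k × (c·ΔTR) = (+€17.82 million) / 0.34 ≈ +€52 million.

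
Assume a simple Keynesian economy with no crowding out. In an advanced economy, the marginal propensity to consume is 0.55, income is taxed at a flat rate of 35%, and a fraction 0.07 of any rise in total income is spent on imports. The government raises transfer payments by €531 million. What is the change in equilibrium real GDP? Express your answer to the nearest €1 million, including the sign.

+€410 million

The transfer change shifts disposable income by +€531 million, so first-round consumption changes by c·ΔTR = 0.55 × (+€531 million) = +€292.05 million.
Expenditure multiplier = 1/(1 − c(1−t) + m) = 1/(1 − 0.55×0.65 + 0.07) = 1/0.7125 ≈ 1.404.
The transfer multiplier is c × k ≈ 0.772, so ΔY = k × (c·ΔTR) = (+€292.05 million) / 0.7125 ≈ +€410 million.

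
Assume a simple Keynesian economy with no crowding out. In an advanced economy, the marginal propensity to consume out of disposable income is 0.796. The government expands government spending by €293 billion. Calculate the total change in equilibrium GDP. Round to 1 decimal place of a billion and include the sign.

Government-spending multiplier = 1/(1 − MPC) = 1/(1 − 0.796) = 1/0.204 ≈ 4.902.
ΔY = k × ΔG = (+€293 billion) / 0.204 ≈ +€1,436.3 billion.

+€1,436.3 billion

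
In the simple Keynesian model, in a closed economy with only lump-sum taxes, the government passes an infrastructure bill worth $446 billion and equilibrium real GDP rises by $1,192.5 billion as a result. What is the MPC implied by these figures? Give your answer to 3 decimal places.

0.626

Implied spending multiplier k = ΔY/ΔG = 1,192.5/446 ≈ 2.6738.
Since k = 1/(1 − MPC), MPC = 1 − 1/k = 1 − ΔG/ΔY = 1 − 446/1,192.5 ≈ 0.626.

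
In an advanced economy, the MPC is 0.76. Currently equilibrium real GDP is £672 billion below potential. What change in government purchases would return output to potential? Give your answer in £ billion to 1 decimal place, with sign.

Spending multiplier = 1/(1 − MPC) = 1/(1 − 0.76) = 1/0.24 ≈ 4.167.
Need ΔY = +£672 billion, so ΔG = ΔY/k = (+£672 billion) × 0.24 ≈ +£161.3 billion.
The government should increase government purchases by £161.3 billion.

+£161.3 billion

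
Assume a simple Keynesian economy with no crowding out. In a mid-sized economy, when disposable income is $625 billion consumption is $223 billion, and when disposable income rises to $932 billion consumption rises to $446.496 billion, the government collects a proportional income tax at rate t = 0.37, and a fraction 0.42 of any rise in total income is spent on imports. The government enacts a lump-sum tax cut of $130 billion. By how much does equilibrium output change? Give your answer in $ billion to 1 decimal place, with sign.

MPC = ΔC/ΔYd = (446.496 − 223)/(932 − 625) = 223.496/307 = 0.728.
A lump-sum tax change of −$130 billion shifts disposable income by +$130 billion; first-round consumption changes by −c × ΔT = −0.728 × (−$130 billion) = +$94.64 billion.
Expenditure multiplier = 1/(1 − c(1−t) + m) = 1/(1 − 0.728×0.63 + 0.42) = 1/0.96136 ≈ 1.04.
The tax multiplier is −c × k ≈ −0.757, so ΔY = k × (−c·ΔT) = (+$94.64 billion) / 0.96136 ≈ +$98.4 billion.

+$98.4 billion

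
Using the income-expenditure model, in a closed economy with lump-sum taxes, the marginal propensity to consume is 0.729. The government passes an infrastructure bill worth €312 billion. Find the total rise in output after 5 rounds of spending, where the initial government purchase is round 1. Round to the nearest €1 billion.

Round 1 adds ΔG = €312 billion; each later round is MPC = 0.729 times the previous.
After 5 rounds: 312 + 227.448 + 165.809592 + 120.875192568 + 88.118015382072 = ΔG·(1 − c^5)/(1 − c) = 312 × (1 − 0.205891132094649)/0.271 ≈ €914 billion.

€914 billion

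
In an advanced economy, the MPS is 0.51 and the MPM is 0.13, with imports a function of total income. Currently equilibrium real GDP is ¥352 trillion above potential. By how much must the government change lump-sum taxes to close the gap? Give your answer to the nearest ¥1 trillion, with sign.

MPC = 1 − MPS = 1 − 0.51 = 0.49.
Spending multiplier = 1/(1 − c + m) = 1/(1 − 0.49 + 0.13) = 1/0.64 ≈ 1.563.
Tax multiplier = −c·k = −0.49/0.64 ≈ −0.766. Need ΔY = −¥352 trillion, so ΔT = ΔY/(−c·k) = −(−¥352 trillion) × 0.64 / 0.49 ≈ +¥460 trillion.
The government should raise lump-sum taxes by ¥460 trillion.

+¥460 trillion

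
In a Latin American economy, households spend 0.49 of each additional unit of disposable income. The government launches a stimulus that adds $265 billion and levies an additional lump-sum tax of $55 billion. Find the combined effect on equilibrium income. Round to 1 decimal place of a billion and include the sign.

+$466.8 billion

Expenditure multiplier = 1/(1 − MPC) = 1/(1 − 0.49) = 1/0.51 ≈ 1.961.
ΔG contributes k·ΔG = (+$265 billion) / 0.51 ≈ +$519.6 billion.
ΔT of +$55 billion changes first-round spending by −c·ΔT = −$26.95 billion, contributing k·(−c·ΔT) = (−$26.95 billion) / 0.51 ≈ −$52.8 billion.
Net ΔY = k(ΔG − c·ΔT) = (+$238.05 billion) / 0.51 ≈ +$466.8 billion.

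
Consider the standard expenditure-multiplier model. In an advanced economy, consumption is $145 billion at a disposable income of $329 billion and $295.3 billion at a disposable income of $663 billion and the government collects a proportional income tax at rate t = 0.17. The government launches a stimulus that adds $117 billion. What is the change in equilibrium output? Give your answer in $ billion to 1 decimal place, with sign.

+$186.8 billion

MPC = ΔC/ΔYd = (295.3 − 145)/(663 − 329) = 150.3/334 = 0.45.
Expenditure multiplier = 1/(1 − c(1−t)) = 1/(1 − 0.45×0.83) = 1/0.6265 ≈ 1.596.
ΔY = k × ΔG = (+$117 billion) / 0.6265 ≈ +$186.8 billion.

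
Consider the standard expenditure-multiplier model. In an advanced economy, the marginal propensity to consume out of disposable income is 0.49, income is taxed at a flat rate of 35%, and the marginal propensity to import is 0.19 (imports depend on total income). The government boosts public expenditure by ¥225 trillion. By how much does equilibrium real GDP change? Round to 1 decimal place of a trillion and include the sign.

Expenditure multiplier = 1/(1 − c(1−t) + m) = 1/(1 − 0.49×0.65 + 0.19) = 1/0.8715 ≈ 1.147.
ΔY = k × ΔG = (+¥225 trillion) / 0.8715 ≈ +¥258.2 trillion.

+¥258.2 trillion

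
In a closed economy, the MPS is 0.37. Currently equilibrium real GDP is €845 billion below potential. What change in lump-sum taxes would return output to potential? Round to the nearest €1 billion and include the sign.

−€496 billion

MPC = 1 − MPS = 1 − 0.37 = 0.63.
Spending multiplier = 1/(1 − MPC) = 1/(1 − 0.63) = 1/0.37 ≈ 2.703.
Tax multiplier = −c·k = −0.63/0.37 ≈ −1.703. Need ΔY = +€845 billion, so ΔT = ΔY/(−c·k) = −(+€845 billion) × 0.37 / 0.63 ≈ −€496 billion.
The government should cut lump-sum taxes by €496 billion.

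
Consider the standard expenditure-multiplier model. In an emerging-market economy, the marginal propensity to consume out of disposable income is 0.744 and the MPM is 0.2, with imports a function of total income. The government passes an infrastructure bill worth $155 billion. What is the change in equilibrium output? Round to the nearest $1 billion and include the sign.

+$340 billion

Government-spending multiplier = 1/(1 − c + m) = 1/(1 − 0.744 + 0.2) = 1/0.456 ≈ 2.193.
ΔY = k × ΔG = (+$155 billion) / 0.456 ≈ +$340 billion.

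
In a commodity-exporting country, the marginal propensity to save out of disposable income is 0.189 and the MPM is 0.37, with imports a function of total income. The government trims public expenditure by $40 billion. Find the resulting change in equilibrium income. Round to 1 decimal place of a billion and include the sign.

MPC = 1 − MPS = 1 − 0.189 = 0.811.
Government-spending multiplier = 1/(1 − c + m) = 1/(1 − 0.811 + 0.37) = 1/0.559 ≈ 1.789.
ΔY = k × ΔG = (−$40 billion) / 0.559 ≈ −$71.6 billion.

−$71.6 billion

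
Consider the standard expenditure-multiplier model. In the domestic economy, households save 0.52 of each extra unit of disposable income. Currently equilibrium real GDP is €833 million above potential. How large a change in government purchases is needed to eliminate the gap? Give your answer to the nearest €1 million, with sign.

−€433 million

MPC = 1 − MPS = 1 − 0.52 = 0.48.
Spending multiplier = 1/(1 − MPC) = 1/(1 − 0.48) = 1/0.52 ≈ 1.923.
Need ΔY = −€833 million, so ΔG = ΔY/k = (−€833 million) × 0.52 ≈ −€433 million.
The government should cut government purchases by €433 million.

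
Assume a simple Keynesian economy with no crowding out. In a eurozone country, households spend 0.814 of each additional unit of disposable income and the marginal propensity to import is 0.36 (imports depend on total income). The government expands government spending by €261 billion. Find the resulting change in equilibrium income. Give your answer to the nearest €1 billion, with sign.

+€478 billion

Government-spending multiplier = 1/(1 − c + m) = 1/(1 − 0.814 + 0.36) = 1/0.546 ≈ 1.832.
ΔY = k × ΔG = (+€261 billion) / 0.546 ≈ +€478 billion.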